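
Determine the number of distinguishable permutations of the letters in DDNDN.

Letter multiplicities in DDNDN: D×3, N×2.
The number of distinct arrangements is 5!/(3!·2!) = 120/12 = 10.

10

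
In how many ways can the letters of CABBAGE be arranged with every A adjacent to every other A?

Treat the 2 copies of A as a single block. The multiset to arrange is then {AA, B, B, C, E, G}, 6 items in all.
That gives (6)!/(2!) = 360 arrangements.

360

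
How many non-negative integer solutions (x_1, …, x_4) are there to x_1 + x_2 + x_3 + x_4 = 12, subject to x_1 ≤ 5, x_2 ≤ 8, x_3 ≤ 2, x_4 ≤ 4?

Without the upper bounds there are C(15,3) = 455 ways to split 12 among 4 variables.
Subtract solutions that violate a single cap (substitute x_i' = x_i − (cap_i+1)): x_1 ≥ 6 gives C(9,3) = 84; x_2 ≥ 9 gives C(6,3) = 20; x_3 ≥ 3 gives C(12,3) = 220; x_4 ≥ 5 gives C(10,3) = 120. Together 444.
Add back pairs where two caps are both exceeded: 0 + 20 + 4 + 1 + 0 + 35 = 60.
By inclusion–exclusion the count is 455 − 444 + 60 = 71.

71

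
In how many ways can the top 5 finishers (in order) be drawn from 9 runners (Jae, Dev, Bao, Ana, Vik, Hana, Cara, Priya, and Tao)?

15120

This is an ordered selection of 5 from 9: P(9,5).
That gives 9 × 8 × 7 × 6 × 5 = 15120.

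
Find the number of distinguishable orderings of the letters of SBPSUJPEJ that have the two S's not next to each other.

Total arrangements of SBPSUJPEJ: 9!/(2!·2!·2!) = 45360.
If the two S's are adjacent, glue them into one block, leaving 8 items to arrange: (8)!/(2!·2!) = 10080 ways.
Hence 45360 − 10080 = 35280.

35280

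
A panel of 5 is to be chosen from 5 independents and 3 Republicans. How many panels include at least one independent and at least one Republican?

Unrestricted: C(8,5) = 56 ways to pick any 5 of the 8.
Selections missing a whole group: no independents → C(3,5) = 0; no Republicans → C(5,5) = 1.
Both groups omitted at once is impossible, so 56 − 1 = 55.

55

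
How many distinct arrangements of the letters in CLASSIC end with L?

180

With the last slot taken by L, it remains to arrange the other 6 letters (CASSIC).
Those 6 letters have C appearing twice and S appearing twice, giving (6)!/(2!·2!) = 180.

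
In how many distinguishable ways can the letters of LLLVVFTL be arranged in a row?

840

LLLVVFTL has 8 letters with L appearing 4 times and V appearing twice.
The number of distinct arrangements is 8!/(4!·2!) = 40320/48 = 840.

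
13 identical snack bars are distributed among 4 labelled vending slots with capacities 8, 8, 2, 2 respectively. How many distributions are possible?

By stars and bars, unrestricted non-negative solutions to x_1+…+x_4 = 13 number C(13+3,3) = 560.
Subtract solutions that violate a single cap (substitute x_i' = x_i − (cap_i+1)): x_1 ≥ 9 gives C(7,3) = 35; x_2 ≥ 9 gives C(7,3) = 35; x_3 ≥ 3 gives C(13,3) = 286; x_4 ≥ 3 gives C(13,3) = 286. Together 642.
Add back pairs where two caps are both exceeded: 0 + 4 + 4 + 4 + 4 + 120 = 136.
By inclusion–exclusion the count is 560 − 642 + 136 = 54.

54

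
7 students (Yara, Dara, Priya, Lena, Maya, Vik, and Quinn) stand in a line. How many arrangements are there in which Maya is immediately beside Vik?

Place the 5 others and the Maya-Vik pair as 6 objects in a line; the pair has 2 internal arrangements.
So the count is 2·(6)! = 1440.

1440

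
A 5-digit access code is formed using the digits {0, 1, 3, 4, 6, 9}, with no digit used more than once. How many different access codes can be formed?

With no repetition, fill the 5 digits in order: 6 choices, then 5, down to 2.
That product is 6 × 5 × 4 × 3 × 2 = 720.

720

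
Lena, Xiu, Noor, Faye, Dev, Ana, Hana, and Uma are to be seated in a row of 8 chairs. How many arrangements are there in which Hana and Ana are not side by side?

Of the 8! = 40320 arrangements, those with Hana and Ana adjacent number 2 × 7! = 10080 (treat the pair as a block with 2 internal orders).
Complementary counting: 40320 − 10080 = 30240.

30240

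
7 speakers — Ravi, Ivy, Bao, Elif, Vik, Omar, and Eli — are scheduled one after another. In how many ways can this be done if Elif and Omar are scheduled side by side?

1440

Place the 5 others and the Elif-Omar pair as 6 objects in a line; the pair has 2 internal arrangements.
That gives 2 × 6! = 2 × 720 = 1440.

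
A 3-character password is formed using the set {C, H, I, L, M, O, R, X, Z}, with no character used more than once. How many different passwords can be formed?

This is a permutation of 3 out of 9: P(9,3) = 9!/6!.
That product is 9 × 8 × 7 = 504.

504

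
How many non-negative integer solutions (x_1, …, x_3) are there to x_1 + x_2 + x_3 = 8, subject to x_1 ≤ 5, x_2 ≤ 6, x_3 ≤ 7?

Without the upper bounds there are C(10,2) = 45 ways to split 8 among 3 variables.
Subtract solutions that violate a single cap (substitute x_i' = x_i − (cap_i+1)): x_1 ≥ 6 gives C(4,2) = 6; x_2 ≥ 7 gives C(3,2) = 3; x_3 ≥ 8 gives C(2,2) = 1. Together 10.
No two caps can be exceeded simultaneously, so the pair terms are all 0.
By inclusion–exclusion the count is 45 − 10 + 0 = 35.

35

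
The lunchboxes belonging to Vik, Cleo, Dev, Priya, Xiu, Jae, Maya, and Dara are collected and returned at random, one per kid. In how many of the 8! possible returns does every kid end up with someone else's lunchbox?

14833

Let Aᵢ be the assignments in which kid i gets their own lunchbox. We want the size of the complement of A₁∪…∪A_8.
By inclusion–exclusion this is Σ_{j=0}^{8} (−1)^j C(8,j)·(8−j)!.
Computing: 40320 − 40320 + 20160 − 6720 + 1680 − 336 + 56 − 8 + 1 = 14833.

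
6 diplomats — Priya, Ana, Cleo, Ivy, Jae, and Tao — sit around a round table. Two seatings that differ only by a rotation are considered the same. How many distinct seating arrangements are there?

Fix one person's seat to break rotational symmetry; the remaining 5 people can be arranged in (5)! = 120 ways.

120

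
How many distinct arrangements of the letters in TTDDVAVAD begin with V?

With the first slot taken by V, it remains to arrange the other 8 letters (TTDDAVAD).
Those 8 letters have A appearing twice, D appearing 3 times, and T appearing twice, giving (8)!/(3!·2!·2!) = 1680.

1680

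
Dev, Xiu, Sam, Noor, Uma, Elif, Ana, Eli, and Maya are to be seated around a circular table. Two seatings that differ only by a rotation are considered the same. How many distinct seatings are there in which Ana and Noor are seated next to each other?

Glue Ana and Noor into a block (2 internal orders). Seating 8 units around a circle gives (7)! arrangements.
So 2 × (7)! = 2 × 5040 = 10080.

10080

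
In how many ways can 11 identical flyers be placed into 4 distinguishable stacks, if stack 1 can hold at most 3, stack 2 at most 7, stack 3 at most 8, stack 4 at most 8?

By stars and bars, unrestricted non-negative solutions to x_1+…+x_4 = 11 number C(11+3,3) = 364.
Subtract solutions that violate a single cap (substitute x_i' = x_i − (cap_i+1)): x_1 ≥ 4 gives C(10,3) = 120; x_2 ≥ 8 gives C(6,3) = 20; x_3 ≥ 9 gives C(5,3) = 10; x_4 ≥ 9 gives C(5,3) = 10. Together 160.
No two caps can be exceeded simultaneously, so the pair terms are all 0.
By inclusion–exclusion the count is 364 − 160 + 0 = 204.

204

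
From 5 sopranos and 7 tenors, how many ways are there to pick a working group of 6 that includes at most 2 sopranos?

462

Split by how many sopranos are chosen (0 through 2).
Sum: C(5,0)·C(7,6) + C(5,1)·C(7,5) + C(5,2)·C(7,4) = 7 + 105 + 350 = 462.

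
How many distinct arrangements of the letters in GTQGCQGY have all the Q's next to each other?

840

Treat the 2 copies of Q as a single block. The multiset to arrange is then {QQ, C, G, G, G, T, Y}, 7 items in all.
That gives (7)!/(3!) = 840 arrangements.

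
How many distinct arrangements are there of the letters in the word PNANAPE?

630

The 7 letters of PNANAPE have repeats: A appearing twice, N appearing twice, and P appearing twice.
The number of distinct arrangements is 7!/(2!·2!·2!) = 5040/8 = 630.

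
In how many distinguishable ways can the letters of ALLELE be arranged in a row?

60

ALLELE has 6 letters with E appearing twice and L appearing 3 times.
The number of distinct arrangements is 6!/(3!·2!) = 720/12 = 60.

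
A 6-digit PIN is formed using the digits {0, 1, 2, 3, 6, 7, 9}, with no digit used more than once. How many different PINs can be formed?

5040

Choose and order 6 of the 7 symbols: the first digit has 7 options, the next 6, and so on down to 2.
That product is 7 × 6 × 5 × 4 × 3 × 2 = 5040.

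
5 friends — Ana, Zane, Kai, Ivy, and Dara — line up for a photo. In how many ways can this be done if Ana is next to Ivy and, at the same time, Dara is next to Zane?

Treat {Ana,Ivy} as one block (2 orders) and {Dara,Zane} as another (2 orders).
That leaves 3 units to arrange: 2 × 2 × 3! = 4 × 6 = 24.

24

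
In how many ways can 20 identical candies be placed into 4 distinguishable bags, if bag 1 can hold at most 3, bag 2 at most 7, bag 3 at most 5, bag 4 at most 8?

20

By stars and bars, unrestricted non-negative solutions to x_1+…+x_4 = 20 number C(20+3,3) = 1771.
Subtract solutions that violate a single cap (substitute x_i' = x_i − (cap_i+1)): x_1 ≥ 4 gives C(19,3) = 969; x_2 ≥ 8 gives C(15,3) = 455; x_3 ≥ 6 gives C(17,3) = 680; x_4 ≥ 9 gives C(14,3) = 364. Together 2468.
Add back pairs where two caps are both exceeded: 165 + 286 + 120 + 84 + 20 + 56 = 731.
Subtract triples: 10 + 0 + 4 + 0 = 14.
By inclusion–exclusion the count is 1771 − 2468 + 731 − 14 = 20.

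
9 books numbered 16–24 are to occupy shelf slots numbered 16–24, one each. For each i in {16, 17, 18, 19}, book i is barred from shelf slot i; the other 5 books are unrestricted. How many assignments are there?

Let Aᵢ (for 16 ≤ i ≤ 19) be the placements that put book i in its forbidden shelf slot. Any j of these fix j positions, leaving (9−j)! ways to fill the rest, and there are C(4,j) ways to pick which j.
By inclusion–exclusion, the number of valid placements is Σ_{j=0}^{4} (−1)^j C(4,j)·(9−j)!.
Computing: 362880 − 161280 + 30240 − 2880 + 120 = 229080.

229080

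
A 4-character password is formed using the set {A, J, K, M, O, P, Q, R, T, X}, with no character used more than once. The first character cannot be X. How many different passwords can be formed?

4536

The first character has 10−1 = 9 choices (anything except X).
The remaining 3 characters are filled from the other 9 symbols without repetition: 9 × 8 × 7 = 504.
Total: 9 × 504 = 4536.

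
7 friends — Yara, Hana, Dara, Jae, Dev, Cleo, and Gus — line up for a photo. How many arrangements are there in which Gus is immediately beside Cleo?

1440

Glue Gus and Cleo into one block (2 internal orders), leaving 6 units to arrange in a row.
So the count is 2·(6)! = 1440.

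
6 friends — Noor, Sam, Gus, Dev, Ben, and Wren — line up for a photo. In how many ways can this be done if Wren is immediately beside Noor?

Glue Wren and Noor into one block (2 internal orders), leaving 5 units to arrange in a row.
So the count is 2·(5)! = 240.

240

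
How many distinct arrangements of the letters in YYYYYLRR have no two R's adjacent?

126

Total arrangements of YYYYYLRR: 8!/(5!·2!) = 168.
Arrangements with the R's together: treat RR as one letter, giving (7)!/(5!) = 42.
Hence 168 − 42 = 126.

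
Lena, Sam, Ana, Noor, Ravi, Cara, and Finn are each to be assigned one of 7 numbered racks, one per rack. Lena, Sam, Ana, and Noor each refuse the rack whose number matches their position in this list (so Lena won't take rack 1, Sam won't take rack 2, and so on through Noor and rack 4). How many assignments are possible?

Let Aᵢ (for 1 ≤ i ≤ 4) be the placements that put person i in their forbidden rack. Any j of these fix j positions, leaving (7−j)! ways to fill the rest, and there are C(4,j) ways to pick which j.
By inclusion–exclusion, the number of valid placements is Σ_{j=0}^{4} (−1)^j C(4,j)·(7−j)!.
Computing: 5040 − 2880 + 720 − 96 + 6 = 2790.

2790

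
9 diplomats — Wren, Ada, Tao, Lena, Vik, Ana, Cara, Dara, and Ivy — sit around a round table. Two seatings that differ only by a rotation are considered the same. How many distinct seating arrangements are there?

Seat Wren anywhere (absorbing the rotational symmetry), then permute the other 8: (8)! = 40320.

40320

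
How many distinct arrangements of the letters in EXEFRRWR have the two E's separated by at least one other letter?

There are 8!/(3!·2!) = 3360 arrangements of EXEFRRWR in total.
If the two E's are adjacent, glue them into one block, leaving 7 items to arrange: (7)!/(3!) = 840 ways.
Hence 3360 − 840 = 2520.

2520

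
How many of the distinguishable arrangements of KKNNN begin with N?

With the first slot taken by N, it remains to arrange the other 4 letters (KKNN).
Those 4 letters have K appearing twice and N appearing twice, giving (4)!/(2!·2!) = 6.

6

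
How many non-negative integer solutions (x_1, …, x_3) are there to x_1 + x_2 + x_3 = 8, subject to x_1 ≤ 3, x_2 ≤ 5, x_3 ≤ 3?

10

Without the upper bounds there are C(10,2) = 45 ways to split 8 among 3 variables.
Subtract solutions that violate a single cap (substitute x_i' = x_i − (cap_i+1)): x_1 ≥ 4 gives C(6,2) = 15; x_2 ≥ 6 gives C(4,2) = 6; x_3 ≥ 4 gives C(6,2) = 15. Together 36.
Add back pairs where two caps are both exceeded: 0 + 1 + 0 = 1.
By inclusion–exclusion the count is 45 − 36 + 1 = 10.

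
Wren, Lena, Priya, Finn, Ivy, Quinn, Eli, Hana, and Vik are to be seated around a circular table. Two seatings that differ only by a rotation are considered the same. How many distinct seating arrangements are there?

40320

Fix one person's seat to break rotational symmetry; the remaining 8 people can be arranged in (8)! = 40320 ways.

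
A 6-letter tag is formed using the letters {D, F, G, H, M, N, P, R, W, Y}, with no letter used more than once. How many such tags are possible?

151200

This is a permutation of 6 out of 10: P(10,6) = 10!/4!.
10 × 9 × 8 × 7 × 6 × 5 = 151200.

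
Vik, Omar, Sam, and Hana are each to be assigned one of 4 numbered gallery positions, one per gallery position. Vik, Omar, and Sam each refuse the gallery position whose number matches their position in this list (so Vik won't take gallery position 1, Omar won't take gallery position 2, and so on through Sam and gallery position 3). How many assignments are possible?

11

Let Aᵢ (for i ∈ {1, 2, 3}) be the placements that put person i in their forbidden gallery position. Any j of these fix j positions, leaving (4−j)! ways to fill the rest, and there are C(3,j) ways to pick which j.
By inclusion–exclusion, the number of valid placements is Σ_{j=0}^{3} (−1)^j C(3,j)·(4−j)!.
Computing: 24 − 18 + 6 − 1 = 11.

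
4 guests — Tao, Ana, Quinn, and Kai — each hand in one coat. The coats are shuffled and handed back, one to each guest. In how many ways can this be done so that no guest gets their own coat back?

Let Aᵢ be the assignments in which guest i gets their own coat. We want the size of the complement of A₁∪…∪A_4.
By inclusion–exclusion this is Σ_{j=0}^{4} (−1)^j C(4,j)·(4−j)!.
Computing: 24 − 24 + 12 − 4 + 1 = 9.

9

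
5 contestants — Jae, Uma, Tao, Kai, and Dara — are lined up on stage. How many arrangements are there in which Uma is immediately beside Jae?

Treat {Uma, Jae} as a single unit. There are 4 units to order, and the pair itself can be ordered 2 ways.
That gives 2 × 4! = 2 × 24 = 48.

48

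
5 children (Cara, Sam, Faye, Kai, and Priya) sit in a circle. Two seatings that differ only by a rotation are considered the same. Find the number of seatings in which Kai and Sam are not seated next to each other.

12

All circular seatings of 5 people number (4)! = 24.
Seatings with Kai beside Sam: treat them as a block with 2 internal orders, giving 2 × (3)! = 12.
Subtracting, 24 − 12 = 12.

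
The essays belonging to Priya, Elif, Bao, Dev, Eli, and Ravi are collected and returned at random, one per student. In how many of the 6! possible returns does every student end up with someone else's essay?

265

Count assignments avoiding every fixed point. For any j of the 6 students fixed to their own essay, the other 6−j can be arranged in (6−j)! ways.
By inclusion–exclusion this is Σ_{j=0}^{6} (−1)^j C(6,j)·(6−j)!.
Computing: 720 − 720 + 360 − 120 + 30 − 6 + 1 = 265.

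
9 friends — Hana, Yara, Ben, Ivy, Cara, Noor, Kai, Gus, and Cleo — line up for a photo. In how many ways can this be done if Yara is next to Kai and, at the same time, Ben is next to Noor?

Treat {Yara,Kai} as one block (2 orders) and {Ben,Noor} as another (2 orders).
That leaves 7 units to arrange: 2 × 2 × 7! = 4 × 5040 = 20160.

20160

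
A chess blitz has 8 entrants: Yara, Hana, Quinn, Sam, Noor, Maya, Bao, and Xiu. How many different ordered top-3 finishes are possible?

336

There are 8 choices for 1st place, 7 for 2nd, and 6 for 3rd.
That gives 8 × 7 × 6 = 336.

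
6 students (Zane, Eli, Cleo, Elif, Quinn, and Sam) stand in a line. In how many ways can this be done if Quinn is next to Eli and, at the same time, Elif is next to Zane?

Treat {Quinn,Eli} as one block (2 orders) and {Elif,Zane} as another (2 orders).
That leaves 4 units to arrange: 2 × 2 × 4! = 4 × 24 = 96.

96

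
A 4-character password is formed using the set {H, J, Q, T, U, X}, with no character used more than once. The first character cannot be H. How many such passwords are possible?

300

The first character has 6−1 = 5 choices (anything except H).
The remaining 3 characters are filled from the other 5 symbols without repetition: 5 × 4 × 3 = 60.
Total: 5 × 60 = 300.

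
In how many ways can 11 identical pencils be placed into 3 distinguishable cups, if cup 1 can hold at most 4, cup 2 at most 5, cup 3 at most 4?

Ignoring the caps, the number of non-negative solutions to x_1+…+x_3 = 11 is C(13,2) = 78.
Subtract solutions that violate a single cap (substitute x_i' = x_i − (cap_i+1)): x_1 ≥ 5 gives C(8,2) = 28; x_2 ≥ 6 gives C(7,2) = 21; x_3 ≥ 5 gives C(8,2) = 28. Together 77.
Add back pairs where two caps are both exceeded: 1 + 3 + 1 = 5.
By inclusion–exclusion the count is 78 − 77 + 5 = 6.

6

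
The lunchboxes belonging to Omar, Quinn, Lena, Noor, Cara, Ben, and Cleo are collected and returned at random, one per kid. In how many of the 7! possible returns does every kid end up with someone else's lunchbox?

1854

Let Aᵢ be the assignments in which kid i gets their own lunchbox. We want the size of the complement of A₁∪…∪A_7.
By inclusion–exclusion this is Σ_{j=0}^{7} (−1)^j C(7,j)·(7−j)!.
Computing: 5040 − 5040 + 2520 − 840 + 210 − 42 + 7 − 1 = 1854.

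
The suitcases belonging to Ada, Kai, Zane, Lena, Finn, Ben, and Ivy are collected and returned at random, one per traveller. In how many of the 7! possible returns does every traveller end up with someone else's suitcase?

1854

Let Aᵢ be the assignments in which traveller i gets their own suitcase. We want the size of the complement of A₁∪…∪A_7.
By inclusion–exclusion this is Σ_{j=0}^{7} (−1)^j C(7,j)·(7−j)!.
Computing: 5040 − 5040 + 2520 − 840 + 210 − 42 + 7 − 1 = 1854.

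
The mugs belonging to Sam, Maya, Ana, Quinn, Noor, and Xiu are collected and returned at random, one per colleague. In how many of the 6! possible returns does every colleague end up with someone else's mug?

265

Let Aᵢ be the assignments in which colleague i gets their own mug. We want the size of the complement of A₁∪…∪A_6.
By inclusion–exclusion this is Σ_{j=0}^{6} (−1)^j C(6,j)·(6−j)!.
Computing: 720 − 720 + 360 − 120 + 30 − 6 + 1 = 265.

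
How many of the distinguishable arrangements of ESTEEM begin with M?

With the first slot taken by M, it remains to arrange the other 5 letters (ESTEE).
Those 5 letters have E appearing 3 times, giving (5)!/(3!) = 20.

20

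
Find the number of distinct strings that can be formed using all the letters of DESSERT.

1260

The 7 letters of DESSERT have repeats: E appearing twice and S appearing twice.
Dividing 7! = 5040 by 2!·2! = 4 for the repeated letters gives 1260.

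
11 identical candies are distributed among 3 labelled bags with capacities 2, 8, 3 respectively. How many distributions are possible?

Ignoring the caps, the number of non-negative solutions to x_1+…+x_3 = 11 is C(13,2) = 78.
Subtract solutions that violate a single cap (substitute x_i' = x_i − (cap_i+1)): x_1 ≥ 3 gives C(10,2) = 45; x_2 ≥ 9 gives C(4,2) = 6; x_3 ≥ 4 gives C(9,2) = 36. Together 87.
Add back pairs where two caps are both exceeded: 0 + 15 + 0 = 15.
By inclusion–exclusion the count is 78 − 87 + 15 = 6.

6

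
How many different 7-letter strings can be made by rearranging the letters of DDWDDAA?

105

DDWDDAA has 7 letters with A appearing twice and D appearing 4 times.
The number of distinct arrangements is 7!/(4!·2!) = 5040/48 = 105.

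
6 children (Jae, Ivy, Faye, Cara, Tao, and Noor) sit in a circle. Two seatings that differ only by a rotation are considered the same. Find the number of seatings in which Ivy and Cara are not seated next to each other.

Without the restriction there are (5)! = 120 seatings.
Seatings with Ivy beside Cara: treat them as a block with 2 internal orders, giving 2 × (4)! = 48.
Subtracting, 120 − 48 = 72.

72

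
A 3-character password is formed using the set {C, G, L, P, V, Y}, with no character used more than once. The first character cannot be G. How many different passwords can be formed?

100

The first character has 6−1 = 5 choices (anything except G).
The remaining 2 characters are filled from the other 5 symbols without repetition: 5 × 4 = 20.
Total: 5 × 20 = 100.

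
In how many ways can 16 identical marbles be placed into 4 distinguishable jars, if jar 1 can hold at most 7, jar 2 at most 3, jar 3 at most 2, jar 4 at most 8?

Ignoring the caps, the number of non-negative solutions to x_1+…+x_4 = 16 is C(19,3) = 969.
Subtract solutions that violate a single cap (substitute x_i' = x_i − (cap_i+1)): x_1 ≥ 8 gives C(11,3) = 165; x_2 ≥ 4 gives C(15,3) = 455; x_3 ≥ 3 gives C(16,3) = 560; x_4 ≥ 9 gives C(10,3) = 120. Together 1300.
Add back pairs where two caps are both exceeded: 35 + 56 + 0 + 220 + 20 + 35 = 366.
Subtract triples: 4 + 0 + 0 + 1 = 5.
By inclusion–exclusion the count is 969 − 1300 + 366 − 5 = 30.

30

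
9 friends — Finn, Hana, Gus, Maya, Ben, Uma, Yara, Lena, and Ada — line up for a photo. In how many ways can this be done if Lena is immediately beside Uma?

80640

Place the 7 others and the Lena-Uma pair as 8 objects in a line; the pair has 2 internal arrangements.
That gives 2 × 8! = 2 × 40320 = 80640.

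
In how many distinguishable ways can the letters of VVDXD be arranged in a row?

30

VVDXD has 5 letters with D appearing twice and V appearing twice.
Dividing 5! = 120 by 2!·2! = 4 for the repeated letters gives 30.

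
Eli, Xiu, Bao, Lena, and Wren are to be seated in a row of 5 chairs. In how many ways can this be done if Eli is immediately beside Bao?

Glue Eli and Bao into one block (2 internal orders), leaving 4 units to arrange in a row.
That gives 2 × 4! = 2 × 24 = 48.

48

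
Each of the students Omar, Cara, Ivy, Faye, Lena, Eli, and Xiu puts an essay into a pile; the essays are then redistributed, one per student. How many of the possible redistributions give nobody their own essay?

Count assignments avoiding every fixed point. For any j of the 7 students fixed to their own essay, the other 7−j can be arranged in (7−j)! ways.
By inclusion–exclusion this is Σ_{j=0}^{7} (−1)^j C(7,j)·(7−j)!.
Computing: 5040 − 5040 + 2520 − 840 + 210 − 42 + 7 − 1 = 1854.

1854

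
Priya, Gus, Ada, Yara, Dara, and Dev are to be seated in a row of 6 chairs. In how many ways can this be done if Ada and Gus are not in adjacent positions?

480

Of the 6! = 720 arrangements, those with Ada and Gus adjacent number 2 × 5! = 240 (treat the pair as a block with 2 internal orders).
So 720 − 240 = 480 arrangements keep them apart.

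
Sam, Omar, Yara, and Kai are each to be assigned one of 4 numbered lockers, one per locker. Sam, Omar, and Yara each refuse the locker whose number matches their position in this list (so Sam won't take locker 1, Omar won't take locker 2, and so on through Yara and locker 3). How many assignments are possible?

Let Aᵢ (for i ∈ {1, 2, 3}) be the placements that put person i in their forbidden locker. Any j of these fix j positions, leaving (4−j)! ways to fill the rest, and there are C(3,j) ways to pick which j.
By inclusion–exclusion, the number of valid placements is Σ_{j=0}^{3} (−1)^j C(3,j)·(4−j)!.
Computing: 24 − 18 + 6 − 1 = 11.

11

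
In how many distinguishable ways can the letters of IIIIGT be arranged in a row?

30

Letter multiplicities in IIIIGT: G×1, I×4, T×1.
So there are 6! / (4!) = 30 distinguishable arrangements.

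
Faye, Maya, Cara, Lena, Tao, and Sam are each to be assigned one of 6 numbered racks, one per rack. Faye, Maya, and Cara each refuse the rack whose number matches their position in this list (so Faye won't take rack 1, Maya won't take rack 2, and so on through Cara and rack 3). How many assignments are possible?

426

Let Aᵢ (for i ∈ {1, 2, 3}) be the placements that put person i in their forbidden rack. Any j of these fix j positions, leaving (6−j)! ways to fill the rest, and there are C(3,j) ways to pick which j.
By inclusion–exclusion, the number of valid placements is Σ_{j=0}^{3} (−1)^j C(3,j)·(6−j)!.
Computing: 720 − 360 + 72 − 6 = 426.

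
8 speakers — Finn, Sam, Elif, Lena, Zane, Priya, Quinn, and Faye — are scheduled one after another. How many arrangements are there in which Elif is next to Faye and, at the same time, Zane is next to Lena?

2880

Treat {Elif,Faye} as one block (2 orders) and {Zane,Lena} as another (2 orders).
That leaves 6 units to arrange: 2 × 2 × 6! = 4 × 720 = 2880.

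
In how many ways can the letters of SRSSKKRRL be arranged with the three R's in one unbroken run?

Treat the 3 copies of R as a single block. The multiset to arrange is then {RRR, K, K, L, S, S, S}, 7 items in all.
That gives (7)!/(3!·2!) = 420 arrangements.

420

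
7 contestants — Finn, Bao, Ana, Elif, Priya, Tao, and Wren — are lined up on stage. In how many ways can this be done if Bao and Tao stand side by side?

Place the 5 others and the Bao-Tao pair as 6 objects in a line; the pair has 2 internal arrangements.
That gives 2 × 6! = 2 × 720 = 1440.

1440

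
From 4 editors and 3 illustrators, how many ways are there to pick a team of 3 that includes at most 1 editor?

13

Split by how many editors are chosen (0 through 1).
Sum: C(4,0)·C(3,3) + C(4,1)·C(3,2) = 1 + 12 = 13.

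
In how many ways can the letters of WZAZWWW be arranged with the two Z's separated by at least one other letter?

Total arrangements of WZAZWWW: 7!/(4!·2!) = 105.
If the two Z's are adjacent, glue them into one block, leaving 6 items to arrange: (6)!/(4!) = 30 ways.
Hence 105 − 30 = 75.

75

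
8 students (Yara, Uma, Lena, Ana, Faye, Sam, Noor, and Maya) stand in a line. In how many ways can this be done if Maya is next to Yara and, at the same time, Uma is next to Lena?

Treat {Maya,Yara} as one block (2 orders) and {Uma,Lena} as another (2 orders).
That leaves 6 units to arrange: 2 × 2 × 6! = 4 × 720 = 2880.

2880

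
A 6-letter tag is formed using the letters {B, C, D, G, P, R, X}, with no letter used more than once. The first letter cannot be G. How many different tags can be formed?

The first letter has 7−1 = 6 choices (anything except G).
The remaining 5 letters are filled from the other 6 symbols without repetition: 6 × 5 × 4 × 3 × 2 = 720.
Total: 6 × 720 = 4320.

4320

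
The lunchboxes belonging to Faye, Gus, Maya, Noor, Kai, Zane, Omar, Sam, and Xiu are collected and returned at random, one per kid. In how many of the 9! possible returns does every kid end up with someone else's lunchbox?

This is the derangement count D_9: permutations of 9 items with no fixed point.
By inclusion–exclusion this is Σ_{j=0}^{9} (−1)^j C(9,j)·(9−j)!.
Computing: 362880 − 362880 + 181440 − 60480 + 15120 − 3024 + 504 − 72 + 9 − 1 = 133496.

133496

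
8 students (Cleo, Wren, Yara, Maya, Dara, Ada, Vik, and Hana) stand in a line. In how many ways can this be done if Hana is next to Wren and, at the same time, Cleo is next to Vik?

Treat {Hana,Wren} as one block (2 orders) and {Cleo,Vik} as another (2 orders).
That leaves 6 units to arrange: 2 × 2 × 6! = 4 × 720 = 2880.

2880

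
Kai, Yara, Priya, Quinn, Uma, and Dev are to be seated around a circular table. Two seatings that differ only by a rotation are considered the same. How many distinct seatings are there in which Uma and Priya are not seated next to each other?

72

Without the restriction there are (5)! = 120 seatings.
Seatings with Uma beside Priya: treat them as a block with 2 internal orders, giving 2 × (4)! = 48.
Subtracting, 120 − 48 = 72.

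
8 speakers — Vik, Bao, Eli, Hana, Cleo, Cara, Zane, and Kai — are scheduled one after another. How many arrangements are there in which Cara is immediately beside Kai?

Treat {Cara, Kai} as a single unit. There are 7 units to order, and the pair itself can be ordered 2 ways.
That gives 2 × 7! = 2 × 5040 = 10080.

10080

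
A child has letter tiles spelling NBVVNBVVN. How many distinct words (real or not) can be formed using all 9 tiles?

1260

NBVVNBVVN has 9 letters with B appearing twice, N appearing 3 times, and V appearing 4 times.
So there are 9! / (4!·3!·2!) = 1260 distinguishable arrangements.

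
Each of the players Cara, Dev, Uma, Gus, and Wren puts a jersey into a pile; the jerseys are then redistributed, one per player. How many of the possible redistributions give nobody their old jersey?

Let Aᵢ be the assignments in which player i gets their old jersey. We want the size of the complement of A₁∪…∪A_5.
By inclusion–exclusion this is Σ_{j=0}^{5} (−1)^j C(5,j)·(5−j)!.
Computing: 120 − 120 + 60 − 20 + 5 − 1 = 44.

44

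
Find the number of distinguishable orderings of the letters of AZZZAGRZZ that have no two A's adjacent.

Total arrangements of AZZZAGRZZ: 9!/(5!·2!) = 1512.
Arrangements with the A's together: treat AA as one letter, giving (8)!/(5!) = 336.
Subtracting, 1512 − 336 = 1176 arrangements keep the A's apart.

1176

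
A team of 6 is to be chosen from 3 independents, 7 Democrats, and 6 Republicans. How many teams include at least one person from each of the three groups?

6006

With no constraint there are C(16,6) = 8008 possible selections.
Subtract selections that omit an entire group: no independents → C(13,6) = 1716; no Democrats → C(9,6) = 84; no Republicans → C(10,6) = 210.
Add back selections omitting two groups (i.e. drawn from a single group): C(3,6) + C(7,6) + C(6,6) = 8.
By inclusion–exclusion: 8008 − 2010 + 8 = 6006.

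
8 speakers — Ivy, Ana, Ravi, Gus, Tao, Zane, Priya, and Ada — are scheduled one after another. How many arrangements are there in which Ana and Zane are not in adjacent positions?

There are 8! = 40320 arrangements in all. If Ana and Zane are adjacent, merging them into one block gives 2·(7)! = 10080 arrangements.
Complementary counting: 40320 − 10080 = 30240.

30240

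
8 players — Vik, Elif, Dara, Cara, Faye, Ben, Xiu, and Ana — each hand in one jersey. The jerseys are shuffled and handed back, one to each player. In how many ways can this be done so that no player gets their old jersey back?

This is the derangement count D_8: permutations of 8 items with no fixed point.
By inclusion–exclusion this is Σ_{j=0}^{8} (−1)^j C(8,j)·(8−j)!.
Computing: 40320 − 40320 + 20160 − 6720 + 1680 − 336 + 56 − 8 + 1 = 14833.

14833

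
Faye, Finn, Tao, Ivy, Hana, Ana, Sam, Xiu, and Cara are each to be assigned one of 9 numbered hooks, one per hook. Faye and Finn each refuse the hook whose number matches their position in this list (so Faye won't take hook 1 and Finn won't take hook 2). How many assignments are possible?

Let Aᵢ (for i ∈ {1, 2}) be the placements that put person i in their forbidden hook. Any j of these fix j positions, leaving (9−j)! ways to fill the rest, and there are C(2,j) ways to pick which j.
By inclusion–exclusion, the number of valid placements is Σ_{j=0}^{2} (−1)^j C(2,j)·(9−j)!.
Computing: 362880 − 80640 + 5040 = 287280.

287280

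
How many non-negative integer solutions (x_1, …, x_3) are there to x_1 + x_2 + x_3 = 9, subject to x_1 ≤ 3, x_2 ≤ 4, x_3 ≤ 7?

Without the upper bounds there are C(11,2) = 55 ways to split 9 among 3 variables.
Subtract solutions that violate a single cap (substitute x_i' = x_i − (cap_i+1)): x_1 ≥ 4 gives C(7,2) = 21; x_2 ≥ 5 gives C(6,2) = 15; x_3 ≥ 8 gives C(3,2) = 3. Together 39.
Add back pairs where two caps are both exceeded: 1 + 0 + 0 = 1.
By inclusion–exclusion the count is 55 − 39 + 1 = 17.

17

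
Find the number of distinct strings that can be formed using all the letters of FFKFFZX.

Letter multiplicities in FFKFFZX: F×4, K×1, X×1, Z×1.
The number of distinct arrangements is 7!/(4!) = 5040/24 = 210.

210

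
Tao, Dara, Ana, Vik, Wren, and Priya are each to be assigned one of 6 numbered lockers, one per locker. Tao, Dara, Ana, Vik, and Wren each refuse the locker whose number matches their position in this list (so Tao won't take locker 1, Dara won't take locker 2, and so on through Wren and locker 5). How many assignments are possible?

309

Let Aᵢ (for 1 ≤ i ≤ 5) be the placements that put person i in their forbidden locker. Any j of these fix j positions, leaving (6−j)! ways to fill the rest, and there are C(5,j) ways to pick which j.
By inclusion–exclusion, the number of valid placements is Σ_{j=0}^{5} (−1)^j C(5,j)·(6−j)!.
Computing: 720 − 600 + 240 − 60 + 10 − 1 = 309.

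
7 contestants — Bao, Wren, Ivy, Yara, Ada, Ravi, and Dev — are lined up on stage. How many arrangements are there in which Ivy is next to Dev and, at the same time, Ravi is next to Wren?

Treat {Ivy,Dev} as one block (2 orders) and {Ravi,Wren} as another (2 orders).
That leaves 5 units to arrange: 2 × 2 × 5! = 4 × 120 = 480.

480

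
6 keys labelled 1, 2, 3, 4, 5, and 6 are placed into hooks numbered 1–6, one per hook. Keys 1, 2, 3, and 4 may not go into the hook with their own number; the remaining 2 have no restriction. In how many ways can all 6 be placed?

362

Let Aᵢ (for 1 ≤ i ≤ 4) be the placements that put key i in its forbidden hook. Any j of these fix j positions, leaving (6−j)! ways to fill the rest, and there are C(4,j) ways to pick which j.
By inclusion–exclusion, the number of valid placements is Σ_{j=0}^{4} (−1)^j C(4,j)·(6−j)!.
Computing: 720 − 480 + 144 − 24 + 2 = 362.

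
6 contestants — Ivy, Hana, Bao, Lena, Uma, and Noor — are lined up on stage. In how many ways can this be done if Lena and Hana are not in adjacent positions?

Of the 6! = 720 arrangements, those with Lena and Hana adjacent number 2 × 5! = 240 (treat the pair as a block with 2 internal orders).
So 720 − 240 = 480 arrangements keep them apart.

480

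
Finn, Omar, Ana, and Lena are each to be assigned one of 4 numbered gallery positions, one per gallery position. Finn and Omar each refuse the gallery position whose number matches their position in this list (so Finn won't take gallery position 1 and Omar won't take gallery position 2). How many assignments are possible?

14

Let Aᵢ (for i ∈ {1, 2}) be the placements that put person i in their forbidden gallery position. Any j of these fix j positions, leaving (4−j)! ways to fill the rest, and there are C(2,j) ways to pick which j.
By inclusion–exclusion, the number of valid placements is Σ_{j=0}^{2} (−1)^j C(2,j)·(4−j)!.
Computing: 24 − 12 + 2 = 14.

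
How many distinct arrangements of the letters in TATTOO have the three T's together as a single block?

12

Treat the 3 copies of T as a single block. The multiset to arrange is then {TTT, A, O, O}, 4 items in all.
That gives (4)!/(2!) = 12 arrangements.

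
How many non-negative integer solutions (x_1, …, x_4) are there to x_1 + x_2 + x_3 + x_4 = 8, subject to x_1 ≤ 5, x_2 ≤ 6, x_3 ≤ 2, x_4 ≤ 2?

49

Without the upper bounds there are C(11,3) = 165 ways to split 8 among 4 variables.
Subtract solutions that violate a single cap (substitute x_i' = x_i − (cap_i+1)): x_1 ≥ 6 gives C(5,3) = 10; x_2 ≥ 7 gives C(4,3) = 4; x_3 ≥ 3 gives C(8,3) = 56; x_4 ≥ 3 gives C(8,3) = 56. Together 126.
Add back pairs where two caps are both exceeded: 0 + 0 + 0 + 0 + 0 + 10 = 10.
By inclusion–exclusion the count is 165 − 126 + 10 = 49.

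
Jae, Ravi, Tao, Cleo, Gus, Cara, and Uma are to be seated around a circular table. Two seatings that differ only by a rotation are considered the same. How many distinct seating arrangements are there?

Around a circle, 7 distinct people have 7!/7 = (6)! = 720 rotationally distinct seatings.

720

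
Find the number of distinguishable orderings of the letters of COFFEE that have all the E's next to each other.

60

Treat the 2 copies of E as a single block. The multiset to arrange is then {EE, C, F, F, O}, 5 items in all.
That gives (5)!/(2!) = 60 arrangements.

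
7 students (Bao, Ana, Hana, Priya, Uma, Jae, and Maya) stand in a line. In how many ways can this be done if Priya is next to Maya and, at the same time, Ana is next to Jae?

Treat {Priya,Maya} as one block (2 orders) and {Ana,Jae} as another (2 orders).
That leaves 5 units to arrange: 2 × 2 × 5! = 4 × 120 = 480.

480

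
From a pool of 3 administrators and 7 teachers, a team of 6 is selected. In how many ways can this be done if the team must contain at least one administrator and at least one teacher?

Unrestricted: C(10,6) = 210 ways to pick any 6 of the 10.
Selections missing a whole group: no administrators → C(7,6) = 7; no teachers → C(3,6) = 0.
Both groups omitted at once is impossible, so 210 − 7 = 203.

203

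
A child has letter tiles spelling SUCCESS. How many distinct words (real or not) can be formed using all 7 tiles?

SUCCESS has 7 letters with C appearing twice and S appearing 3 times.
Dividing 7! = 5040 by 3!·2! = 12 for the repeated letters gives 420.

420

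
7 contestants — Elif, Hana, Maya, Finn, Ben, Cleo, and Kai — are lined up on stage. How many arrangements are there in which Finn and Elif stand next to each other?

Treat {Finn, Elif} as a single unit. There are 6 units to order, and the pair itself can be ordered 2 ways.
So the count is 2·(6)! = 1440.

1440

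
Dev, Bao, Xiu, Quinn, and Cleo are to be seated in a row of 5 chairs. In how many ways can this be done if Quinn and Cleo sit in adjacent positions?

48

Treat {Quinn, Cleo} as a single unit. There are 4 units to order, and the pair itself can be ordered 2 ways.
That gives 2 × 4! = 2 × 24 = 48.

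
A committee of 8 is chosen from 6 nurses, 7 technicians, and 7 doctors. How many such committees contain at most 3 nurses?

108680

Split by how many nurses are chosen (0 through 3).
Sum: C(6,0)·C(14,8) + C(6,1)·C(14,7) + C(6,2)·C(14,6) + C(6,3)·C(14,5) = 3003 + 20592 + 45045 + 40040 = 108680.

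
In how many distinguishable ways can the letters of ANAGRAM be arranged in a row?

The 7 letters of ANAGRAM have repeats: A appearing 3 times.
Dividing 7! = 5040 by 3! = 6 for the repeated letters gives 840.

840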